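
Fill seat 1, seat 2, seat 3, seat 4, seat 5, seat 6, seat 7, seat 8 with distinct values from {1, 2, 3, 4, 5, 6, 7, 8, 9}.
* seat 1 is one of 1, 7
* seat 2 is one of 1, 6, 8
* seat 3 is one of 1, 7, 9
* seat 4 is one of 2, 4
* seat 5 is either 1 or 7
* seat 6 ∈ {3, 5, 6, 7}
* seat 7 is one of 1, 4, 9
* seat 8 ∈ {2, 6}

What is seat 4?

2

The 2 variables seat 1 and seat 5 are confined to {1, 7}, which locks those values in; drop them from seat 2, seat 3, seat 6, seat 7.
seat 3 has just one choice, so seat 3 = 9. Eliminate 9 elsewhere: seat 7.
That leaves seat 7 = 4. Remove 4 from seat 4.
So seat 4 = 2.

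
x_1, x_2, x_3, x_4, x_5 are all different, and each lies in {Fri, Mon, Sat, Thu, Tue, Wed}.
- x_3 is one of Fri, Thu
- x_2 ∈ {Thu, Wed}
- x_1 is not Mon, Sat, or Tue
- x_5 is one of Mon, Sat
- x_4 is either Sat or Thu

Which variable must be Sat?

x_4

Among the 5 variables, Mon fits only x_5 (and all 5 values in {Fri, Mon, Sat, Thu, Wed} must be used), so x_5 = Mon.
Among the 4 still-open variables, Sat fits only x_4 (and all 4 values in {Fri, Sat, Thu, Wed} must be used), so x_4 = Sat.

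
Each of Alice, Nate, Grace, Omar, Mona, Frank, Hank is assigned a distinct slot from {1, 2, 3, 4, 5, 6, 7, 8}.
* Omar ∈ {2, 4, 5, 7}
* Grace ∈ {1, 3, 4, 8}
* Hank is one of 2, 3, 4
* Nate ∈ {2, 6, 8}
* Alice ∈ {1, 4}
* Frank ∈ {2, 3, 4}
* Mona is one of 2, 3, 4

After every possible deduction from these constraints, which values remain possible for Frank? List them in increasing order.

2, 3, 4

The 3 variables Mona, Frank, Hank are confined to {2, 3, 4}, which locks those values in; drop them from Alice, Nate, Grace, Omar.
Alice has just one choice, so Alice = 1. Strike 1 from Grace.
That leaves Grace = 8. Strike 8 from Nate.
That leaves Nate = 6.
No further eliminations apply; Frank can still be any of 2, 3, 4.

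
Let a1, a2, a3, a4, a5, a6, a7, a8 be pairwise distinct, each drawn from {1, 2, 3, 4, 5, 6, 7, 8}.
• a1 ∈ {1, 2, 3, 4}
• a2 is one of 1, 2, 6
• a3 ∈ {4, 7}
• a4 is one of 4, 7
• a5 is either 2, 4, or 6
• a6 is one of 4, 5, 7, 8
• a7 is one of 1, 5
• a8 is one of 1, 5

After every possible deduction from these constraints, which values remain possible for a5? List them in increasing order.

The 8 variables draw from only 8 values {1, 2, 3, 4, 5, 6, 7, 8}, so each is used; only a1 can be 3, hence a1 = 3.
The 7 still-open variables draw from only 7 values {1, 2, 4, 5, 6, 7, 8}, so each is used; only a6 can be 8, hence a6 = 8.
a3 and a4 between them cover only {4, 7} — a naked pair. Remove those values from a5.
a7 and a8 share exactly the 2 values {1, 5}; by pigeonhole those values go to them, so strike 1, 5 from a2.
No further eliminations apply; a5 can still be any of 2, 6.

2, 6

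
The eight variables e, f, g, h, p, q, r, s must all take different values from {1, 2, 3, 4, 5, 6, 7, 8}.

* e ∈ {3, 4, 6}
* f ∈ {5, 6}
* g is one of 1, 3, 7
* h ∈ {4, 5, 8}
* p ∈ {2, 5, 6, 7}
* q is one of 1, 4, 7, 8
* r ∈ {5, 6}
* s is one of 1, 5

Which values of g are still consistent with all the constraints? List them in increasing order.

The 8 variables draw from only 8 values {1, 2, 3, 4, 5, 6, 7, 8}, so each is used; only p can be 2, hence p = 2.
The 2 variables f and r are confined to {5, 6}, which locks those values in; drop them from e, h, s.
That leaves s = 1. Remove 1 from g, q.
No further eliminations apply; g can still be any of 3, 7.

3, 7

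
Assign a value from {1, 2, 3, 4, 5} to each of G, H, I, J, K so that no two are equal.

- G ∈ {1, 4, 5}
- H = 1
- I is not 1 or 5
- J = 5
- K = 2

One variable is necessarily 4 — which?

G

H must be 1 (only option left). Eliminate 1 elsewhere: G.
J's domain is down to {5}, so J = 5. So G can't be 5.
So 4 goes to G.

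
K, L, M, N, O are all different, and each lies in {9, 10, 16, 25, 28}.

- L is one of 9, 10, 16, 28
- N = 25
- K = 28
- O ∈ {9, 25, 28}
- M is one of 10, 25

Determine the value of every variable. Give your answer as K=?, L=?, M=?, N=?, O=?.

K=28, L=16, M=10, N=25, O=9

K's domain is down to {28}, so K = 28. Remove 28 from L, O.
That leaves N = 25. Eliminate 25 elsewhere: M, O.
O's domain is down to {9}, so O = 9. Remove 9 from L.
M's domain is down to {10}, so M = 10. Eliminate 10 elsewhere: L.
That leaves L = 16.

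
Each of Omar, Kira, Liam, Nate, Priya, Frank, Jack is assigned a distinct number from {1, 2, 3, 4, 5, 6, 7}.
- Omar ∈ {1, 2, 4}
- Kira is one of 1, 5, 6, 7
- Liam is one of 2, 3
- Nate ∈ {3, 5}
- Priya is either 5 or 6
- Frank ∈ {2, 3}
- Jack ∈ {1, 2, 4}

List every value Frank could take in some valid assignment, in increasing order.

The 7 variables draw from only 7 values {1, 2, 3, 4, 5, 6, 7}, so each is used; only Kira can be 7, hence Kira = 7.
Among the 6 still-open variables, 6 fits only Priya (and all 6 values in {1, 2, 3, 4, 5, 6} must be used), so Priya = 6.
The 5 still-open variables draw from only 5 values {1, 2, 3, 4, 5}, so each is used; only Nate can be 5, hence Nate = 5.
The 2 variables Liam and Frank are confined to {2, 3}, which locks those values in; drop them from Omar, Jack.
No further eliminations apply; Frank can still be any of 2, 3.

2, 3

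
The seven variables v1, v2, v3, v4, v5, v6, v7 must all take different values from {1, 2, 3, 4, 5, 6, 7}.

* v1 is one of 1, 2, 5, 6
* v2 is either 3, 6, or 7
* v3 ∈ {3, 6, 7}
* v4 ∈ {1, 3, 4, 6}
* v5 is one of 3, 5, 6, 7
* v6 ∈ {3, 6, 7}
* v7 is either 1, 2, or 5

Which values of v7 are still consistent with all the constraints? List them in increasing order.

The 7 variables together cover exactly {1, 2, 3, 4, 5, 6, 7} — 7 values for 7 variables — and 4 appears only in v4's list, so v4 = 4.
v2, v3, v6 between them cover only {3, 6, 7} — a naked triple. Remove those values from v1, v5.
v5's domain is down to {5}, so v5 = 5. So v1, v7 can't be 5.
No further eliminations apply; v7 can still be any of 1, 2.

1, 2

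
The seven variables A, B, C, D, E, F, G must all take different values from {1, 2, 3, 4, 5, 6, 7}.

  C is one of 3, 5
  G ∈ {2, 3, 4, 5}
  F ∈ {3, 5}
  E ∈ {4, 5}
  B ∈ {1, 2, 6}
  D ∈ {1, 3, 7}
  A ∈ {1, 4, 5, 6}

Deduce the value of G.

The 7 variables together cover exactly {1, 2, 3, 4, 5, 6, 7} — 7 values for 7 variables — and 7 appears only in D's list, so D = 7.
C and F between them cover only {3, 5} — a naked pair. Remove those values from A, E, G.
That leaves E = 4. Eliminate 4 elsewhere: A, G.
So G = 2.

2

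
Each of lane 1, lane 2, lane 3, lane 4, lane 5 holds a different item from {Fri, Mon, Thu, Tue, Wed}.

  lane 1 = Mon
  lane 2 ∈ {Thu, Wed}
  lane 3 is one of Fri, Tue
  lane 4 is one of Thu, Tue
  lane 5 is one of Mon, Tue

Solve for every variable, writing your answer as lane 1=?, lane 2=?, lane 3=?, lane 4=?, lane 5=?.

lane 1=Mon, lane 2=Wed, lane 3=Fri, lane 4=Thu, lane 5=Tue

lane 1 must be Mon (only option left). Strike Mon from lane 5.
lane 5 has just one choice, so lane 5 = Tue. Remove Tue from lane 3, lane 4.
That leaves lane 3 = Fri.
lane 4's domain is down to {Thu}, so lane 4 = Thu. Eliminate Thu elsewhere: lane 2.
lane 2 has just one choice, so lane 2 = Wed.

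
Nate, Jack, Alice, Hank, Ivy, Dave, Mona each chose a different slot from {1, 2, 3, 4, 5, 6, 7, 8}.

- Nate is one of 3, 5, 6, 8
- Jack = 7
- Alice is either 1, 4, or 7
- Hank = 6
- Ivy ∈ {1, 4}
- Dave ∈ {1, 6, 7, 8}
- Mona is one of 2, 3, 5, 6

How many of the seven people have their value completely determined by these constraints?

Jack's domain is down to {7}, so Jack = 7. Strike 7 from Alice, Dave.
That leaves Hank = 6. Remove 6 from Nate, Dave, Mona.
The 2 variables Alice and Ivy are confined to {1, 4}, which locks those values in; drop them from Dave.
Dave must be 8 (only option left). Remove 8 from Nate.
Determined: Jack=7, Hank=6, Dave=8. The other people each still have more than one consistent value. That makes 3.

3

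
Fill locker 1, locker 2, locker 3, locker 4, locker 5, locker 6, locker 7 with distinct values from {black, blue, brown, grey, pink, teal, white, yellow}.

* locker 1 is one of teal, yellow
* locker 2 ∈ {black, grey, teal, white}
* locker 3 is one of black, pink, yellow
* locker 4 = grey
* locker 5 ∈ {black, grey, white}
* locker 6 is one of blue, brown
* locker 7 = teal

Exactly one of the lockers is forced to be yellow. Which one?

locker 4's domain is down to {grey}, so locker 4 = grey. Eliminate grey elsewhere: locker 2, locker 5.
locker 7 must be teal (only option left). Strike teal from locker 1, locker 2.
So yellow goes to locker 1.

locker 1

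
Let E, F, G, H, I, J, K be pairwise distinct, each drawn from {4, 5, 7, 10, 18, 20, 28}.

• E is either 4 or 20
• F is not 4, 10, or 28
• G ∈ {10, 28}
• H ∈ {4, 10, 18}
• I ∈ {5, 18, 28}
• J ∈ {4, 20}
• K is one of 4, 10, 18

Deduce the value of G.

28

The 7 variables draw from only 7 values {4, 5, 7, 10, 18, 20, 28}, so each is used; only F can be 7, hence F = 7.
The 6 still-open variables together cover exactly {4, 5, 10, 18, 20, 28} — 6 values for 6 variables — and 5 appears only in I's list, so I = 5.
The 5 still-open variables together cover exactly {4, 10, 18, 20, 28} — 5 values for 5 variables — and 28 appears only in G's list, so G = 28.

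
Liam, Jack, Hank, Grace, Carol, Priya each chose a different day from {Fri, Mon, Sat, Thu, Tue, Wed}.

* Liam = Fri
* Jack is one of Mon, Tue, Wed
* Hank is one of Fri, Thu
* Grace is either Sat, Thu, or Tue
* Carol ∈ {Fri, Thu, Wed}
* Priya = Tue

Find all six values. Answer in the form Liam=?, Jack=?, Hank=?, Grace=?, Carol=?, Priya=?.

Liam must be Fri (only option left). Remove Fri from Hank, Carol.
Hank must be Thu (only option left). Strike Thu from Grace, Carol.
That leaves Carol = Wed. So Jack can't be Wed.
Priya's domain is down to {Tue}, so Priya = Tue. Remove Tue from Jack, Grace.
Jack must be Mon (only option left).
Grace must be Sat (only option left).

Liam=Fri, Jack=Mon, Hank=Thu, Grace=Sat, Carol=Wed, Priya=Tue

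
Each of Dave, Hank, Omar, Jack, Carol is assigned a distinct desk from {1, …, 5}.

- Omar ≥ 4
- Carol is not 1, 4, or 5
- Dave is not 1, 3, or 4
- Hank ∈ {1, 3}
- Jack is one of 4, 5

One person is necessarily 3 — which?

Carol

Among the 5 variables, 1 fits only Hank (and all 5 values in {1, 2, 3, 4, 5} must be used), so Hank = 1.
The 4 still-open variables together cover exactly {2, 3, 4, 5} — 4 values for 4 variables — and 3 appears only in Carol's list, so Carol = 3.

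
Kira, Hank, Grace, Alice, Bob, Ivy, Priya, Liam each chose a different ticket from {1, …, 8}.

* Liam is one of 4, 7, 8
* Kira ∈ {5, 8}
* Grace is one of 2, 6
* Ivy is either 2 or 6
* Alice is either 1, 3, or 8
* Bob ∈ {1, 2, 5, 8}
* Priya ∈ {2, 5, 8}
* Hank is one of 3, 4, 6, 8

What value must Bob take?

1

The 8 variables draw from only 8 values {1, 2, 3, 4, 5, 6, 7, 8}, so each is used; only Liam can be 7, hence Liam = 7.
The 7 still-open variables draw from only 7 values {1, 2, 3, 4, 5, 6, 8}, so each is used; only Hank can be 4, hence Hank = 4.
Among the 6 still-open variables, 3 fits only Alice (and all 6 values in {1, 2, 3, 5, 6, 8} must be used), so Alice = 3.
The 5 still-open variables together cover exactly {1, 2, 5, 6, 8} — 5 values for 5 variables — and 1 appears only in Bob's list, so Bob = 1.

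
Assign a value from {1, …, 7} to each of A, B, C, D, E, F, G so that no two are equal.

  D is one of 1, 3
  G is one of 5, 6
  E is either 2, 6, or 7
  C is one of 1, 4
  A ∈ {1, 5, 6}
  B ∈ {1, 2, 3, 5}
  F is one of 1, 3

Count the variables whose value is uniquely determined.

3

Among the 7 variables, 4 fits only C (and all 7 values in {1, 2, 3, 4, 5, 6, 7} must be used), so C = 4.
The 6 still-open variables draw from only 6 values {1, 2, 3, 5, 6, 7}, so each is used; only E can be 7, hence E = 7.
The 5 still-open variables draw from only 5 values {1, 2, 3, 5, 6}, so each is used; only B can be 2, hence B = 2.
D and F between them cover only {1, 3} — a naked pair. Remove those values from A.
Determined: B=2, C=4, E=7. The other variables each still have more than one consistent value. That makes 3.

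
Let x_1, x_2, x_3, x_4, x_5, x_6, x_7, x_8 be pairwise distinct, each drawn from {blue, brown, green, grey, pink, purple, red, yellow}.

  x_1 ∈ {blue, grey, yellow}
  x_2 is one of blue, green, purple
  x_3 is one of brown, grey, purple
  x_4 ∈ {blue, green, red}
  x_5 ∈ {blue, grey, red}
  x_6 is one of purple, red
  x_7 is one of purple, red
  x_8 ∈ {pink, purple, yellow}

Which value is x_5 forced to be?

grey

The 8 variables draw from only 8 values {blue, brown, green, grey, pink, purple, red, yellow}, so each is used; only x_3 can be brown, hence x_3 = brown.
Among the 7 still-open variables, pink fits only x_8 (and all 7 values in {blue, green, grey, pink, purple, red, yellow} must be used), so x_8 = pink.
The 6 still-open variables draw from only 6 values {blue, green, grey, purple, red, yellow}, so each is used; only x_1 can be yellow, hence x_1 = yellow.
Among the 5 still-open variables, grey fits only x_5 (and all 5 values in {blue, green, grey, purple, red} must be used), so x_5 = grey.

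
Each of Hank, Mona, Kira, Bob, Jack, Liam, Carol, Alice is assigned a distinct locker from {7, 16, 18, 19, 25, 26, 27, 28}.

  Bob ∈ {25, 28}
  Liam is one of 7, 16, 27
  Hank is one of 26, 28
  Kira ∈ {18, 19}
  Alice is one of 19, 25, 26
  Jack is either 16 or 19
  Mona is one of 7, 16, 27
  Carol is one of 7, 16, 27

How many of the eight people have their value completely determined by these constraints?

The 8 variables draw from only 8 values {7, 16, 18, 19, 25, 26, 27, 28}, so each is used; only Kira can be 18, hence Kira = 18.
Mona, Liam, Carol share exactly the 3 values {7, 16, 27}; by pigeonhole those values go to them, so strike 7, 16, 27 from Jack.
Jack's domain is down to {19}, so Jack = 19. So Alice can't be 19.
Determined: Kira=18, Jack=19. The other people each still have more than one consistent value. That makes 2.

2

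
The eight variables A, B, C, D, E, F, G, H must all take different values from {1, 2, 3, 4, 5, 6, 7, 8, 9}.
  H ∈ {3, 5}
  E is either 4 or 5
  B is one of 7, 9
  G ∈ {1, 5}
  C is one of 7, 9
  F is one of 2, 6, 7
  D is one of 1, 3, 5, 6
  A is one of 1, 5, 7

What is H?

Among the 8 variables, 2 fits only F (and all 8 values in {1, 2, 3, 4, 5, 6, 7, 9} must be used), so F = 2.
The 7 still-open variables draw from only 7 values {1, 3, 4, 5, 6, 7, 9}, so each is used; only E can be 4, hence E = 4.
Among the 6 still-open variables, 6 fits only D (and all 6 values in {1, 3, 5, 6, 7, 9} must be used), so D = 6.
The 5 still-open variables together cover exactly {1, 3, 5, 7, 9} — 5 values for 5 variables — and 3 appears only in H's list, so H = 3.

3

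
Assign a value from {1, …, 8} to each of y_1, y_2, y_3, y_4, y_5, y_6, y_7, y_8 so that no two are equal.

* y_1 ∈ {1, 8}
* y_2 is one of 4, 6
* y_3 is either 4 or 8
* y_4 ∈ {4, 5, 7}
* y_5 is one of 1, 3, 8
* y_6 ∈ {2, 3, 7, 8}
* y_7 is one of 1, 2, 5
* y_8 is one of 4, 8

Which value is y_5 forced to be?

Among the 8 variables, 6 fits only y_2 (and all 8 values in {1, 2, 3, 4, 5, 6, 7, 8} must be used), so y_2 = 6.
y_3 and y_8 between them cover only {4, 8} — a naked pair. Remove those values from y_1, y_4, y_5, y_6.
That leaves y_1 = 1. Eliminate 1 elsewhere: y_5, y_7.
So y_5 = 3.

3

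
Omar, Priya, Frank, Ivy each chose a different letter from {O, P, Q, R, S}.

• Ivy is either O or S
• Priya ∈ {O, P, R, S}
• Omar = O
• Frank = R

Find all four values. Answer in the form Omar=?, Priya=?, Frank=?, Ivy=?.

Omar's domain is down to {O}, so Omar = O. So Priya, Ivy can't be O.
Frank has just one choice, so Frank = R. Strike R from Priya.
Ivy's domain is down to {S}, so Ivy = S. Strike S from Priya.
Priya has just one choice, so Priya = P.

Omar=O, Priya=P, Frank=R, Ivy=S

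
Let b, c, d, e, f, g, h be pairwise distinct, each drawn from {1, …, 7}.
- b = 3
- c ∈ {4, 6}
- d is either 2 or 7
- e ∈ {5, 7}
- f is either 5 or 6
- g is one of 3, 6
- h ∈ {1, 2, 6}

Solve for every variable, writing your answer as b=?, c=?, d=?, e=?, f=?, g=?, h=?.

b must be 3 (only option left). Remove 3 from g.
That leaves g = 6. So c, f, h can't be 6.
That leaves c = 4.
f's domain is down to {5}, so f = 5. So e can't be 5.
e's domain is down to {7}, so e = 7. So d can't be 7.
That leaves d = 2. So h can't be 2.
h has just one choice, so h = 1.

b=3, c=4, d=2, e=7, f=5, g=6, h=1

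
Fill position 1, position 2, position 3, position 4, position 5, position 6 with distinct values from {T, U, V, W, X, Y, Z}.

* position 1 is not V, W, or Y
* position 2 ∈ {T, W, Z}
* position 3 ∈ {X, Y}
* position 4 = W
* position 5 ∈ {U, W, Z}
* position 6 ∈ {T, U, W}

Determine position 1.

X

position 4's domain is down to {W}, so position 4 = W. So position 2, position 5, position 6 can't be W.
Among the 5 still-open variables, Y fits only position 3 (and all 5 values in {T, U, X, Y, Z} must be used), so position 3 = Y.
The 4 still-open variables together cover exactly {T, U, X, Z} — 4 values for 4 variables — and X appears only in position 1's list, so position 1 = X.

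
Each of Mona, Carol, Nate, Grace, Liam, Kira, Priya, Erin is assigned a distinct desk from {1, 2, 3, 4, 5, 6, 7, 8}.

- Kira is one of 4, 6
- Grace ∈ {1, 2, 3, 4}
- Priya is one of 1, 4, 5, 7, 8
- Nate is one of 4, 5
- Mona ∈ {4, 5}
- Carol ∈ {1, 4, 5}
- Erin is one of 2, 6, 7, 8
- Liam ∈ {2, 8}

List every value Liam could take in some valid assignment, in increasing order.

Among the 8 variables, 3 fits only Grace (and all 8 values in {1, 2, 3, 4, 5, 6, 7, 8} must be used), so Grace = 3.
Mona and Nate share exactly the 2 values {4, 5}; by pigeonhole those values go to them, so strike 4, 5 from Carol, Kira, Priya.
Carol has just one choice, so Carol = 1. So Priya can't be 1.
Kira must be 6 (only option left). Eliminate 6 elsewhere: Erin.
No further eliminations apply; Liam can still be any of 2, 8.

2, 8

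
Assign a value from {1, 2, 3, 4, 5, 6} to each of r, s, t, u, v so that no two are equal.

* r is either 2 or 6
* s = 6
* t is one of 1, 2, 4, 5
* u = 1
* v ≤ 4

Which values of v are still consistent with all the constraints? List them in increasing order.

3, 4

s must be 6 (only option left). Eliminate 6 elsewhere: r.
u has just one choice, so u = 1. Eliminate 1 elsewhere: t, v.
r's domain is down to {2}, so r = 2. Remove 2 from t, v.
No further eliminations apply; v can still be any of 3, 4.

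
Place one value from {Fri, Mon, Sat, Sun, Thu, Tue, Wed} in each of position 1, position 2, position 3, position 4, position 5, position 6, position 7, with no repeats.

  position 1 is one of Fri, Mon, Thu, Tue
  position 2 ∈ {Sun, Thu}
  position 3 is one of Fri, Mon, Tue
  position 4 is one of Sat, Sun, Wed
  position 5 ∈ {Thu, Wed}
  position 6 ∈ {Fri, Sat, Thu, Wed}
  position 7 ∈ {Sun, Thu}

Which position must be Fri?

The 2 variables position 2 and position 7 are confined to {Sun, Thu}, which locks those values in; drop them from position 1, position 4, position 5, position 6.
That leaves position 5 = Wed. Eliminate Wed elsewhere: position 4, position 6.
position 4 must be Sat (only option left). Remove Sat from position 6.
So Fri goes to position 6.

position 6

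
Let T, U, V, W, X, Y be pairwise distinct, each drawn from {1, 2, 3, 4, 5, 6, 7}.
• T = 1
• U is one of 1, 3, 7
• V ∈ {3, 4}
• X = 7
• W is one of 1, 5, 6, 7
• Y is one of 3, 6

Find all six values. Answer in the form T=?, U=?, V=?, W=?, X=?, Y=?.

T must be 1 (only option left). Eliminate 1 elsewhere: U, W.
X has just one choice, so X = 7. Eliminate 7 elsewhere: U, W.
U's domain is down to {3}, so U = 3. Eliminate 3 elsewhere: V, Y.
V must be 4 (only option left).
Y must be 6 (only option left). Strike 6 from W.
W has just one choice, so W = 5.

T=1, U=3, V=4, W=5, X=7, Y=6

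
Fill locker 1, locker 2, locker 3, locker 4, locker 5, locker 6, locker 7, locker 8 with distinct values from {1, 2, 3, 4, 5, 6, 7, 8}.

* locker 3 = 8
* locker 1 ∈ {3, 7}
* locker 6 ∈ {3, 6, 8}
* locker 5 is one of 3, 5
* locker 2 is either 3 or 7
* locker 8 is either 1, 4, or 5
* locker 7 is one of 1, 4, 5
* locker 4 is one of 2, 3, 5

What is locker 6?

6

locker 3's domain is down to {8}, so locker 3 = 8. So locker 6 can't be 8.
Among the 7 still-open variables, 2 fits only locker 4 (and all 7 values in {1, 2, 3, 4, 5, 6, 7} must be used), so locker 4 = 2.
The 6 still-open variables together cover exactly {1, 3, 4, 5, 6, 7} — 6 values for 6 variables — and 6 appears only in locker 6's list, so locker 6 = 6.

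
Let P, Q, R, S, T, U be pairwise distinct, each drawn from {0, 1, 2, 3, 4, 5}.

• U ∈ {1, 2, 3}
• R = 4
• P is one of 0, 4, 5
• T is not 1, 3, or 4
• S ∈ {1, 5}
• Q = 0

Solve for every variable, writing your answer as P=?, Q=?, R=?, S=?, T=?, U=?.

Q must be 0 (only option left). Strike 0 from P, T.
R has just one choice, so R = 4. Eliminate 4 elsewhere: P.
P's domain is down to {5}, so P = 5. Eliminate 5 elsewhere: S, T.
S must be 1 (only option left). So U can't be 1.
T's domain is down to {2}, so T = 2. Remove 2 from U.
U must be 3 (only option left).

P=5, Q=0, R=4, S=1, T=2, U=3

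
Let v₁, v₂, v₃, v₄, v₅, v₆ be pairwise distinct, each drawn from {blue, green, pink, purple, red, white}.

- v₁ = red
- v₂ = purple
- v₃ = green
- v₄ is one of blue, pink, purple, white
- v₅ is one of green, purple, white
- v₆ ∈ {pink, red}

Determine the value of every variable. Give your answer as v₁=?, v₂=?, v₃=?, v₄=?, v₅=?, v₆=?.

v₁=red, v₂=purple, v₃=green, v₄=blue, v₅=white, v₆=pink

v₁'s domain is down to {red}, so v₁ = red. So v₆ can't be red.
That leaves v₂ = purple. So v₄, v₅ can't be purple.
That leaves v₃ = green. Eliminate green elsewhere: v₅.
That leaves v₅ = white. So v₄ can't be white.
v₆'s domain is down to {pink}, so v₆ = pink. So v₄ can't be pink.
That leaves v₄ = blue.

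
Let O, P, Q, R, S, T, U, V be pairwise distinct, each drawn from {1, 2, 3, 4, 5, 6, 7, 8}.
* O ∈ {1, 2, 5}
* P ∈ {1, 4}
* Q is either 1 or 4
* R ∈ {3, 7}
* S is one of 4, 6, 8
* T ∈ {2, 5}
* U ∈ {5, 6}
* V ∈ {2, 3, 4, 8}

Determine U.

6

The 8 variables together cover exactly {1, 2, 3, 4, 5, 6, 7, 8} — 8 values for 8 variables — and 7 appears only in R's list, so R = 7.
The 7 still-open variables together cover exactly {1, 2, 3, 4, 5, 6, 8} — 7 values for 7 variables — and 3 appears only in V's list, so V = 3.
Among the 6 still-open variables, 8 fits only S (and all 6 values in {1, 2, 4, 5, 6, 8} must be used), so S = 8.
Among the 5 still-open variables, 6 fits only U (and all 5 values in {1, 2, 4, 5, 6} must be used), so U = 6.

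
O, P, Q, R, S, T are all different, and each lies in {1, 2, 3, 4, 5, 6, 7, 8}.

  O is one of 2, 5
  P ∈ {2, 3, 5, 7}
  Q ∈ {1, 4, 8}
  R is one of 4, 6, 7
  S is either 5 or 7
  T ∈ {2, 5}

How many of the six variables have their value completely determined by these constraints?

The 2 variables O and T are confined to {2, 5}, which locks those values in; drop them from P, S.
That leaves S = 7. Strike 7 from P, R.
P must be 3 (only option left).
Determined: P=3, S=7. The other variables each still have more than one consistent value. That makes 2.

2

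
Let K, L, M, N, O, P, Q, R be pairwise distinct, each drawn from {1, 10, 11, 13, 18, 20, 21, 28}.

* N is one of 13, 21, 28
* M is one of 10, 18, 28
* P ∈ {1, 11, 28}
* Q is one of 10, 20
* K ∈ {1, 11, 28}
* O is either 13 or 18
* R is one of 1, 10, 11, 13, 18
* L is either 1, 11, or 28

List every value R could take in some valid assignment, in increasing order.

The 8 variables draw from only 8 values {1, 10, 11, 13, 18, 20, 21, 28}, so each is used; only Q can be 20, hence Q = 20.
The 7 still-open variables together cover exactly {1, 10, 11, 13, 18, 21, 28} — 7 values for 7 variables — and 21 appears only in N's list, so N = 21.
The 3 variables K, L, P are confined to {1, 11, 28}, which locks those values in; drop them from M, R.
No further eliminations apply; R can still be any of 10, 13, 18.

10, 13, 18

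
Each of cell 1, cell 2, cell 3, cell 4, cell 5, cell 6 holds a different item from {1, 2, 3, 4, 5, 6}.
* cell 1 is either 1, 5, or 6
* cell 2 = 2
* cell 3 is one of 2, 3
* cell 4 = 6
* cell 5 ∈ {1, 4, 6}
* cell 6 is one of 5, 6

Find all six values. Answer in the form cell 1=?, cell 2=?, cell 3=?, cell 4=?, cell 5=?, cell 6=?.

cell 1=1, cell 2=2, cell 3=3, cell 4=6, cell 5=4, cell 6=5

cell 2 must be 2 (only option left). Remove 2 from cell 3.
That leaves cell 3 = 3.
That leaves cell 4 = 6. Strike 6 from cell 1, cell 5, cell 6.
That leaves cell 6 = 5. Strike 5 from cell 1.
cell 1 must be 1 (only option left). Remove 1 from cell 5.
cell 5's domain is down to {4}, so cell 5 = 4.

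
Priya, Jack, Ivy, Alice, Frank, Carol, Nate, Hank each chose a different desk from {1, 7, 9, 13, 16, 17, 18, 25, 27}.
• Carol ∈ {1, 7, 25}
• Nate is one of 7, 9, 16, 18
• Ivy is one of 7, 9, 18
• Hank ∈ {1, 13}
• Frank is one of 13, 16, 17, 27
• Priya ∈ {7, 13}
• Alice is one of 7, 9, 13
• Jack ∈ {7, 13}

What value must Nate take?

16

The 2 variables Priya and Jack are confined to {7, 13}, which locks those values in; drop them from Ivy, Alice, Frank, Carol, Nate, Hank.
Alice must be 9 (only option left). Strike 9 from Ivy, Nate.
Hank must be 1 (only option left). So Carol can't be 1.
Ivy's domain is down to {18}, so Ivy = 18. Eliminate 18 elsewhere: Nate.
So Nate = 16.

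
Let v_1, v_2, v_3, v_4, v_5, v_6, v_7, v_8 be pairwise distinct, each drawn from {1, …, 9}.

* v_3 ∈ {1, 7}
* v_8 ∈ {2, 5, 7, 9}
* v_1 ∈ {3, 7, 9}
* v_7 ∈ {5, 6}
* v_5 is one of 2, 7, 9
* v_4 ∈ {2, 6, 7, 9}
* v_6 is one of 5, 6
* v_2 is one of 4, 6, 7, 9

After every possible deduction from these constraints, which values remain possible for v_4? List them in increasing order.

Among the 8 variables, 1 fits only v_3 (and all 8 values in {1, 2, 3, 4, 5, 6, 7, 9} must be used), so v_3 = 1.
Among the 7 still-open variables, 3 fits only v_1 (and all 7 values in {2, 3, 4, 5, 6, 7, 9} must be used), so v_1 = 3.
Among the 6 still-open variables, 4 fits only v_2 (and all 6 values in {2, 4, 5, 6, 7, 9} must be used), so v_2 = 4.
v_6 and v_7 between them cover only {5, 6} — a naked pair. Remove those values from v_4, v_8.
No further eliminations apply; v_4 can still be any of 2, 7, 9.

2, 7, 9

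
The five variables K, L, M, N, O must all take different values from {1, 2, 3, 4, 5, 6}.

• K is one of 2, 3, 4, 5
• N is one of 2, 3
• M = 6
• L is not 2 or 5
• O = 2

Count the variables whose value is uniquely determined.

M's domain is down to {6}, so M = 6. So L can't be 6.
That leaves O = 2. So K, N can't be 2.
That leaves N = 3. So K, L can't be 3.
Determined: M=6, N=3, O=2. The other variables each still have more than one consistent value. That makes 3.

3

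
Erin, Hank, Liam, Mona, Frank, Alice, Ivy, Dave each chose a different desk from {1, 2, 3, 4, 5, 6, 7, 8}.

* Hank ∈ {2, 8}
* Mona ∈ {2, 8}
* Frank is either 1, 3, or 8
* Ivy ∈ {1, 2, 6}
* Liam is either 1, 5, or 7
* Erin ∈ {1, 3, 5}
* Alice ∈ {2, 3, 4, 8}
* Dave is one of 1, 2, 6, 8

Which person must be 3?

Frank

The 8 variables together cover exactly {1, 2, 3, 4, 5, 6, 7, 8} — 8 values for 8 variables — and 4 appears only in Alice's list, so Alice = 4.
The 7 still-open variables together cover exactly {1, 2, 3, 5, 6, 7, 8} — 7 values for 7 variables — and 7 appears only in Liam's list, so Liam = 7.
Among the 6 still-open variables, 5 fits only Erin (and all 6 values in {1, 2, 3, 5, 6, 8} must be used), so Erin = 5.
The 5 still-open variables draw from only 5 values {1, 2, 3, 6, 8}, so each is used; only Frank can be 3, hence Frank = 3.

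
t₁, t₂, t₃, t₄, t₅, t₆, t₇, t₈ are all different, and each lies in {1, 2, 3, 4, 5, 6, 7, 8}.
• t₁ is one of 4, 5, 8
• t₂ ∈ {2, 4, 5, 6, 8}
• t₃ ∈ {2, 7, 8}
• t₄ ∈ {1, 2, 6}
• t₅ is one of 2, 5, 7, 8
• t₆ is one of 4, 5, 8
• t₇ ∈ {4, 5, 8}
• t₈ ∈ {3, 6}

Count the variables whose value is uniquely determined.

3

Among the 8 variables, 1 fits only t₄ (and all 8 values in {1, 2, 3, 4, 5, 6, 7, 8} must be used), so t₄ = 1.
The 7 still-open variables draw from only 7 values {2, 3, 4, 5, 6, 7, 8}, so each is used; only t₈ can be 3, hence t₈ = 3.
Among the 6 still-open variables, 6 fits only t₂ (and all 6 values in {2, 4, 5, 6, 7, 8} must be used), so t₂ = 6.
t₁, t₆, t₇ between them cover only {4, 5, 8} — a naked triple. Remove those values from t₃, t₅.
Determined: t₂=6, t₄=1, t₈=3. The other variables each still have more than one consistent value. That makes 3.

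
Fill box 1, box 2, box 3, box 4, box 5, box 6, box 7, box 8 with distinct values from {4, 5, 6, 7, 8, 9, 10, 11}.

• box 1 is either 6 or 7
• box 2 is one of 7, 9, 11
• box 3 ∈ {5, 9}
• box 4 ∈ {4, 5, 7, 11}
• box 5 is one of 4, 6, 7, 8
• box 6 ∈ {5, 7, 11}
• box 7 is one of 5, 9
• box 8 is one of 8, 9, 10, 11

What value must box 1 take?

The 8 variables draw from only 8 values {4, 5, 6, 7, 8, 9, 10, 11}, so each is used; only box 8 can be 10, hence box 8 = 10.
The 7 still-open variables draw from only 7 values {4, 5, 6, 7, 8, 9, 11}, so each is used; only box 5 can be 8, hence box 5 = 8.
The 6 still-open variables together cover exactly {4, 5, 6, 7, 9, 11} — 6 values for 6 variables — and 4 appears only in box 4's list, so box 4 = 4.
Among the 5 still-open variables, 6 fits only box 1 (and all 5 values in {5, 6, 7, 9, 11} must be used), so box 1 = 6.

6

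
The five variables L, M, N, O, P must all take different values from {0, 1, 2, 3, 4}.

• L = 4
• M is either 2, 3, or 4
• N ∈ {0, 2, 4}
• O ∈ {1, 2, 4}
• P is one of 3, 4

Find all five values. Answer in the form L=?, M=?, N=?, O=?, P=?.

L=4, M=2, N=0, O=1, P=3

L's domain is down to {4}, so L = 4. Strike 4 from M, N, O, P.
P has just one choice, so P = 3. Remove 3 from M.
That leaves M = 2. Remove 2 from N, O.
N's domain is down to {0}, so N = 0.
O has just one choice, so O = 1.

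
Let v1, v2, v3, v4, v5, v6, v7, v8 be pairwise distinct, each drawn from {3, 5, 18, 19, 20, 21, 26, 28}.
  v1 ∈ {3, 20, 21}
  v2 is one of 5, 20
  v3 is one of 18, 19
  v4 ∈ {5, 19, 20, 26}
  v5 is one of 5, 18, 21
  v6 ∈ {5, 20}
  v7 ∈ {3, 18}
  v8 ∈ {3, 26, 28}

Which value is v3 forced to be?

Among the 8 variables, 28 fits only v8 (and all 8 values in {3, 5, 18, 19, 20, 21, 26, 28} must be used), so v8 = 28.
The 7 still-open variables together cover exactly {3, 5, 18, 19, 20, 21, 26} — 7 values for 7 variables — and 26 appears only in v4's list, so v4 = 26.
Among the 6 still-open variables, 19 fits only v3 (and all 6 values in {3, 5, 18, 19, 20, 21} must be used), so v3 = 19.

19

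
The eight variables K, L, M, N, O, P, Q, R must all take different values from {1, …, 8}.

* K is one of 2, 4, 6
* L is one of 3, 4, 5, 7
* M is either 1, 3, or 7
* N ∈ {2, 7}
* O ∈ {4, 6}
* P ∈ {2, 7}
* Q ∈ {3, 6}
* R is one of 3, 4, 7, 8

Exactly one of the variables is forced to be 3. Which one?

Among the 8 variables, 1 fits only M (and all 8 values in {1, 2, 3, 4, 5, 6, 7, 8} must be used), so M = 1.
The 7 still-open variables together cover exactly {2, 3, 4, 5, 6, 7, 8} — 7 values for 7 variables — and 5 appears only in L's list, so L = 5.
The 6 still-open variables draw from only 6 values {2, 3, 4, 6, 7, 8}, so each is used; only R can be 8, hence R = 8.
The 5 still-open variables together cover exactly {2, 3, 4, 6, 7} — 5 values for 5 variables — and 3 appears only in Q's list, so Q = 3.

Q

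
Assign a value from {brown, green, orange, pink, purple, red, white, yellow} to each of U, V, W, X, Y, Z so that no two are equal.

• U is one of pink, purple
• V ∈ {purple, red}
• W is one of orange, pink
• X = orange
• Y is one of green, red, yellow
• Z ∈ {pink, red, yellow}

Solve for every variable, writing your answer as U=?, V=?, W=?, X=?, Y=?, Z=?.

X has just one choice, so X = orange. Remove orange from W.
W has just one choice, so W = pink. So U, Z can't be pink.
That leaves U = purple. Strike purple from V.
That leaves V = red. So Y, Z can't be red.
That leaves Z = yellow. So Y can't be yellow.
Y has just one choice, so Y = green.

U=purple, V=red, W=pink, X=orange, Y=green, Z=yellow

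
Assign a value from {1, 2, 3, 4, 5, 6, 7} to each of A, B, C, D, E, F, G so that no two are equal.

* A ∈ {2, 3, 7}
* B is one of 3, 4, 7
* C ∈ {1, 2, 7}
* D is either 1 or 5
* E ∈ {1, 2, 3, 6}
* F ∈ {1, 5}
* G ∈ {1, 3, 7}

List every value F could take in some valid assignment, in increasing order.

The 7 variables draw from only 7 values {1, 2, 3, 4, 5, 6, 7}, so each is used; only B can be 4, hence B = 4.
The 6 still-open variables draw from only 6 values {1, 2, 3, 5, 6, 7}, so each is used; only E can be 6, hence E = 6.
The 2 variables D and F are confined to {1, 5}, which locks those values in; drop them from C, G.
No further eliminations apply; F can still be any of 1, 5.

1, 5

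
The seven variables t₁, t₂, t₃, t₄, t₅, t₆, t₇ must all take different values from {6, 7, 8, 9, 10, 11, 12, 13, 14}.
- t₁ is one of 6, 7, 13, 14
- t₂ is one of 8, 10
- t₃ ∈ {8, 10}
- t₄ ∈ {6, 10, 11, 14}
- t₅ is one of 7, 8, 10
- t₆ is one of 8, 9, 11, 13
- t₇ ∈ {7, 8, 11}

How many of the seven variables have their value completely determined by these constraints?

2

The 2 variables t₂ and t₃ are confined to {8, 10}, which locks those values in; drop them from t₄, t₅, t₆, t₇.
t₅'s domain is down to {7}, so t₅ = 7. Eliminate 7 elsewhere: t₁, t₇.
t₇'s domain is down to {11}, so t₇ = 11. So t₄, t₆ can't be 11.
Determined: t₅=7, t₇=11. The other variables each still have more than one consistent value. That makes 2.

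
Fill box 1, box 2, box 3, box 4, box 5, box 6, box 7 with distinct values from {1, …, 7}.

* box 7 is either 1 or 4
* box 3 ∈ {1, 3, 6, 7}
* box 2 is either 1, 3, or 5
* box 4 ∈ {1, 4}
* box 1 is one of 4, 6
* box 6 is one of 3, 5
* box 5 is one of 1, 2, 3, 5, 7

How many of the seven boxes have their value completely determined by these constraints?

The 7 variables together cover exactly {1, 2, 3, 4, 5, 6, 7} — 7 values for 7 variables — and 2 appears only in box 5's list, so box 5 = 2.
Among the 6 still-open variables, 7 fits only box 3 (and all 6 values in {1, 3, 4, 5, 6, 7} must be used), so box 3 = 7.
Among the 5 still-open variables, 6 fits only box 1 (and all 5 values in {1, 3, 4, 5, 6} must be used), so box 1 = 6.
The 2 variables box 4 and box 7 are confined to {1, 4}, which locks those values in; drop them from box 2.
Determined: box 1=6, box 3=7, box 5=2. The other boxes each still have more than one consistent value. That makes 3.

3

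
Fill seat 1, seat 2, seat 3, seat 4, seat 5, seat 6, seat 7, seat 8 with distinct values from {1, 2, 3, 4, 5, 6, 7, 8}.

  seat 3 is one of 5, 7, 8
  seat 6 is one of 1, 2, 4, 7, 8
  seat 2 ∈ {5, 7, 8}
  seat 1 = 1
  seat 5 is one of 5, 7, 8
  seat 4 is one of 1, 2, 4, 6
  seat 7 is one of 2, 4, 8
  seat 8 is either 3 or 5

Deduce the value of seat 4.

6

seat 1's domain is down to {1}, so seat 1 = 1. Remove 1 from seat 4, seat 6.
The 7 still-open variables draw from only 7 values {2, 3, 4, 5, 6, 7, 8}, so each is used; only seat 8 can be 3, hence seat 8 = 3.
The 6 still-open variables draw from only 6 values {2, 4, 5, 6, 7, 8}, so each is used; only seat 4 can be 6, hence seat 4 = 6.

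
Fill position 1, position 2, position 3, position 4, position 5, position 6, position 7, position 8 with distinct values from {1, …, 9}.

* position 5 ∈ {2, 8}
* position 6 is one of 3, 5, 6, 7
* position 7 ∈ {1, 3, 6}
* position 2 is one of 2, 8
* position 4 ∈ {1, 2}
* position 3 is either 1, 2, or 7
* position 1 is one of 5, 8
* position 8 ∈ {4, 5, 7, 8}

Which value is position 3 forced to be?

The 8 variables draw from only 8 values {1, 2, 3, 4, 5, 6, 7, 8}, so each is used; only position 8 can be 4, hence position 8 = 4.
position 2 and position 5 between them cover only {2, 8} — a naked pair. Remove those values from position 1, position 3, position 4.
position 1 must be 5 (only option left). Eliminate 5 elsewhere: position 6.
position 4 has just one choice, so position 4 = 1. Remove 1 from position 3, position 7.
So position 3 = 7.

7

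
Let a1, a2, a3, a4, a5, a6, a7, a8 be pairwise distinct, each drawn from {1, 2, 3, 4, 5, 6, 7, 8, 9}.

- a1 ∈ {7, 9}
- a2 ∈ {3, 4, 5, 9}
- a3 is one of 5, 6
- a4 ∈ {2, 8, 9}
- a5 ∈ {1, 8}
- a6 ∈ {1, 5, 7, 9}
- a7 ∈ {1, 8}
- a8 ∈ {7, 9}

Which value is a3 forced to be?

The 2 variables a1 and a8 are confined to {7, 9}, which locks those values in; drop them from a2, a4, a6.
The 2 variables a5 and a7 are confined to {1, 8}, which locks those values in; drop them from a4, a6.
That leaves a4 = 2.
a6 must be 5 (only option left). Eliminate 5 elsewhere: a2, a3.
So a3 = 6.

6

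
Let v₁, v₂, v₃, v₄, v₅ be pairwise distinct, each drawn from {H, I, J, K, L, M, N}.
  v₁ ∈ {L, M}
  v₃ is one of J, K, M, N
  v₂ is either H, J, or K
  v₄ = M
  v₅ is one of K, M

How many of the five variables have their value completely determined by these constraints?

3

v₄'s domain is down to {M}, so v₄ = M. So v₁, v₃, v₅ can't be M.
That leaves v₅ = K. So v₂, v₃ can't be K.
That leaves v₁ = L.
Determined: v₁=L, v₄=M, v₅=K. The other variables each still have more than one consistent value. That makes 3.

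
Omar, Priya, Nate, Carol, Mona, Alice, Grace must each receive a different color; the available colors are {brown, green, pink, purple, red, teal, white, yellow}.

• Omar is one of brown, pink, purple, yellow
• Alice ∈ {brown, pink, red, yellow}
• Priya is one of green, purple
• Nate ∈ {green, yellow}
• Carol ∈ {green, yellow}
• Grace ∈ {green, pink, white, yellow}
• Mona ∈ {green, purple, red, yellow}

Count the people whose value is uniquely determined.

Among the 7 variables, white fits only Grace (and all 7 values in {brown, green, pink, purple, red, white, yellow} must be used), so Grace = white.
Nate and Carol between them cover only {green, yellow} — a naked pair. Remove those values from Omar, Priya, Mona, Alice.
Priya must be purple (only option left). Strike purple from Omar, Mona.
Mona has just one choice, so Mona = red. Remove red from Alice.
Determined: Priya=purple, Mona=red, Grace=white. The other people each still have more than one consistent value. That makes 3.

3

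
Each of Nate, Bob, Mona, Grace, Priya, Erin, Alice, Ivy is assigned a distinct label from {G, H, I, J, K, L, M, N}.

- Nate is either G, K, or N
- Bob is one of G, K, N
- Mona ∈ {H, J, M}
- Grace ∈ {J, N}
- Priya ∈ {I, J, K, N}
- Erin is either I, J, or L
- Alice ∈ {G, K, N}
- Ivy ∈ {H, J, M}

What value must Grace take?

The 8 variables draw from only 8 values {G, H, I, J, K, L, M, N}, so each is used; only Erin can be L, hence Erin = L.
Among the 7 still-open variables, I fits only Priya (and all 7 values in {G, H, I, J, K, M, N} must be used), so Priya = I.
Nate, Bob, Alice between them cover only {G, K, N} — a naked triple. Remove those values from Grace.
So Grace = J.

J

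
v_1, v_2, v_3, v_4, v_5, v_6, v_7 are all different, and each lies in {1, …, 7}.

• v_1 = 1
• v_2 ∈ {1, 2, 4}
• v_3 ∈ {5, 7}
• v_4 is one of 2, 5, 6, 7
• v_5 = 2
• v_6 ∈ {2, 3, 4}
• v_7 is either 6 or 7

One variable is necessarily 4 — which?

v_1 has just one choice, so v_1 = 1. Remove 1 from v_2.
That leaves v_5 = 2. Eliminate 2 elsewhere: v_2, v_4, v_6.
So 4 goes to v_2.

v_2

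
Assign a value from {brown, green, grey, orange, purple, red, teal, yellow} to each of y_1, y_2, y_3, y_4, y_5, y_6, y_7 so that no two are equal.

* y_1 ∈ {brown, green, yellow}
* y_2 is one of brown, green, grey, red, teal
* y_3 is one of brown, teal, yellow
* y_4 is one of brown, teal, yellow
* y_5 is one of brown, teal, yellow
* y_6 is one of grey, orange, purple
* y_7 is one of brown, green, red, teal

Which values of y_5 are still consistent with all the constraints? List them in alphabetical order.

brown, teal, yellow

y_3, y_4, y_5 share exactly the 3 values {brown, teal, yellow}; by pigeonhole those values go to them, so strike brown, teal, yellow from y_1, y_2, y_7.
y_1's domain is down to {green}, so y_1 = green. Remove green from y_2, y_7.
y_7 has just one choice, so y_7 = red. Strike red from y_2.
y_2 has just one choice, so y_2 = grey. Remove grey from y_6.
No further eliminations apply; y_5 can still be any of brown, teal, yellow.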